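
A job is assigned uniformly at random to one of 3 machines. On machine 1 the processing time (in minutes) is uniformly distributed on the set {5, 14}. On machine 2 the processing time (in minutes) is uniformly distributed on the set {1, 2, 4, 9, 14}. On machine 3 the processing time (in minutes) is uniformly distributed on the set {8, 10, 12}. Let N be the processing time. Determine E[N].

17/2

E[N | machine 1] = (5+14)/2 = 19/2.
E[N | machine 2] = (1+2+4+9+14)/5 = 6.
E[N | machine 3] = (8+10+12)/3 = 10.
By the law of total expectation,
E[N] = (1/3)·(19/2) + (1/3)·(6) + (1/3)·(10) = 17/2.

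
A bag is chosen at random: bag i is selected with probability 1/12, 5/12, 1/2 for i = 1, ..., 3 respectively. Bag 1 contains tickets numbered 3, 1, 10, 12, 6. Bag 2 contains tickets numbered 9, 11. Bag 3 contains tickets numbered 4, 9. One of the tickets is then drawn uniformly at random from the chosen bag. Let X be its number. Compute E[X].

159/20

E[X | bag 1] = (3+1+10+12+6)/5 = 32/5.
E[X | bag 2] = (9+11)/2 = 10.
E[X | bag 3] = (4+9)/2 = 13/2.
E[X] = (1/12)·(32/5) + (5/12)·(10) + (1/2)·(13/2) = 159/20.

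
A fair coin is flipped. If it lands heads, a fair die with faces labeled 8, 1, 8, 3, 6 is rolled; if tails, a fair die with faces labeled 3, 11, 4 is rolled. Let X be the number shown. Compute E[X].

28/5

E[X | heads] = (8+1+8+3+6)/5 = 26/5.
E[X | tails] = (3+11+4)/3 = 6.
E[X] = (1/2)·(26/5) + (1/2)·(6) = 28/5.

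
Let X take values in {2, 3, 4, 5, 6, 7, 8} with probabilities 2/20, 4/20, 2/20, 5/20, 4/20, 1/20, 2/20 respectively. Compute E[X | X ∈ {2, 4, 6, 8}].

P(X ∈ {2, 4, 6, 8}) = 1/2.
Σ over the event: 2·1/10 + 4·1/10 + 6·1/5 + 8·1/10 = 13/5.
E[X | X ∈ {2, 4, 6, 8}] = (13/5) / (1/2) = 26/5.

26/5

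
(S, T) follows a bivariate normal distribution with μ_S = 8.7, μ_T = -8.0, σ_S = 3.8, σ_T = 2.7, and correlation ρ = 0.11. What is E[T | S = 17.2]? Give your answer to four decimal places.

For a bivariate normal, E[T | S=x] = μ_T + ρ·(σ_T/σ_S)·(x − μ_S).
E[T | S=17.2] = -8.0 + (0.11)·(2.7/3.8)·(17.2 − (8.7)) = -8.0 + (0.078158)·(8.5) = -7.3357.

-7.3357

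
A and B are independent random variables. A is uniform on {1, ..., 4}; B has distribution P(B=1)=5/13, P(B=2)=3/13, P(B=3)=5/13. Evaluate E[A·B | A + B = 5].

P(A + B = 5) = 1/4.
Summing AB·P(x,y) over outcomes with A + B = 5 gives 17/13.
E[A·B | A + B = 5] = (17/13) / (1/4) = 68/13.

68/13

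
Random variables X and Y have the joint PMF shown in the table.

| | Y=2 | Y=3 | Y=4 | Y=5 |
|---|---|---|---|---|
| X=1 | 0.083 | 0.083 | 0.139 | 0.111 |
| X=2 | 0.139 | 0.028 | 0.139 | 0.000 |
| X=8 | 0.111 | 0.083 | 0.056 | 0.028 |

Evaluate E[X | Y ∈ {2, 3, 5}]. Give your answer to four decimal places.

3.5841

P(Y ∈ {2, 3, 5}) = 0.666.
Σ X·P over the event = 1·(0.083) + 1·(0.083) + 1·(0.111) + 2·(0.139) + 2·(0.028) + 8·(0.111) + 8·(0.083) + 8·(0.028) = 2.387.
E[X | Y ∈ {2, 3, 5}] = (2.387) / (0.666) = 3.5841.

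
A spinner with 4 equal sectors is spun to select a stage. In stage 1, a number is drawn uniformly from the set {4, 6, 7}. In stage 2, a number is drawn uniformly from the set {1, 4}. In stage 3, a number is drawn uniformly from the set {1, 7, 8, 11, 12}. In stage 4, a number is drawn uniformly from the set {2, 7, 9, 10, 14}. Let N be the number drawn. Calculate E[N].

731/120

E[N | stage 1] = (4+6+7)/3 = 17/3.
E[N | stage 2] = (1+4)/2 = 5/2.
E[N | stage 3] = (1+7+8+11+12)/5 = 39/5.
E[N | stage 4] = (2+7+9+10+14)/5 = 42/5.
E[N] = (1/4)·(17/3) + (1/4)·(5/2) + (1/4)·(39/5) + (1/4)·(42/5) = 731/120.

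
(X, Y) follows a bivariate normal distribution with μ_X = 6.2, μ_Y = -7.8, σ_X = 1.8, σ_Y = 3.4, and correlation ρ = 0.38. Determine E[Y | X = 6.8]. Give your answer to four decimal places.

The regression of Y on X has slope ρ·σ_Y/σ_X and passes through (μ_X, μ_Y).
E[Y | X=6.8] = -7.8 + (0.38)·(3.4/1.8)·(6.8 − (6.2)) = -7.8 + (0.71778)·(0.6) = -7.3693.

-7.3693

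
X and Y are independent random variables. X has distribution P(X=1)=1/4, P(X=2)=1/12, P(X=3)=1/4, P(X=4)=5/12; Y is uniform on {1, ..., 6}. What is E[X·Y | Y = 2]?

P(Y = 2) = 1/6.
Summing XY·P(x,y) over outcomes with Y = 2 gives 17/18.
E[X·Y | Y = 2] = (17/18) / (1/6) = 17/3.

17/3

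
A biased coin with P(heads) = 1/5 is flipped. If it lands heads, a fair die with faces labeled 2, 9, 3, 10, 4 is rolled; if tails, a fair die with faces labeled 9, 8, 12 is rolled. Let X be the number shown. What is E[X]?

E[X | heads] = (2+9+3+10+4)/5 = 28/5.
E[X | tails] = (9+8+12)/3 = 29/3.
E[X] = (1/5)·(28/5) + (4/5)·(29/3) = 664/75.

664/75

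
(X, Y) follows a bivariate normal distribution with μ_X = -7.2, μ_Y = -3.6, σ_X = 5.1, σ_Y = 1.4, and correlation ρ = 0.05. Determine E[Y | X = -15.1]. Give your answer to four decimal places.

E[Y | X=x] = μ_Y + ρ(σ_Y/σ_X)(x − μ_X) for jointly normal variables.
E[Y | X=-15.1] = -3.6 + (0.05)·(1.4/5.1)·(-15.1 − (-7.2)) = -3.6 + (0.013725)·(-7.9) = -3.7084.

-3.7084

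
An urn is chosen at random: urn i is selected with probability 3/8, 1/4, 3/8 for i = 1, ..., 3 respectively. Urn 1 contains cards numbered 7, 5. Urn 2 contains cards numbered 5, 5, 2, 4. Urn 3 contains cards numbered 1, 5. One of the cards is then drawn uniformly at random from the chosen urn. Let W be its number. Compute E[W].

E[W | urn 1] = (7+5)/2 = 6.
E[W | urn 2] = (5+5+2+4)/4 = 4.
E[W | urn 3] = (1+5)/2 = 3.
By the law of total expectation,
E[W] = (3/8)·(6) + (1/4)·(4) + (3/8)·(3) = 35/8.

35/8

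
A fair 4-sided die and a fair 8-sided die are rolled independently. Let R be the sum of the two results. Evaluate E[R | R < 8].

P(R < 8) = 9/16.
Σ over the event: 2·1/32 + 3·1/16 + 4·3/32 + 5·1/8 + 6·1/8 + 7·1/8 = 23/8.
E[R | R < 8] = (23/8) / (9/16) = 46/9.

46/9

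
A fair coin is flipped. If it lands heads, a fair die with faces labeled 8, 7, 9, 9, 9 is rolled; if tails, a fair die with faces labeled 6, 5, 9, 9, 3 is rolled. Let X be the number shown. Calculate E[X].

37/5

E[X | heads] = (8+7+9+9+9)/5 = 42/5.
E[X | tails] = (6+5+9+9+3)/5 = 32/5.
E[X] = (1/2)·(42/5) + (1/2)·(32/5) = 37/5.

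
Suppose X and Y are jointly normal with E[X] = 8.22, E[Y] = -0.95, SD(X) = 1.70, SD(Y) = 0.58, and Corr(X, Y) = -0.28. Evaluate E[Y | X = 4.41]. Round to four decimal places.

E[Y | X=x] = μ_Y + ρ(σ_Y/σ_X)(x − μ_X) for jointly normal variables.
E[Y | X=4.41] = -0.95 + (-0.28)·(0.58/1.70)·(4.41 − (8.22)) = -0.95 + (-0.095529)·(-3.81) = -0.5860.

-0.5860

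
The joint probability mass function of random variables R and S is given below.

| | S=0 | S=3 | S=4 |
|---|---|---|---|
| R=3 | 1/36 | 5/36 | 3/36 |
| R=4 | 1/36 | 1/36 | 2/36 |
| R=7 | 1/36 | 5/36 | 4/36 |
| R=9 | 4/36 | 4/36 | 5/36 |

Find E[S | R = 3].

3

P(R = 3) = 1/4.
Summing S·P(R=x,S=y) over the conditioning event gives 3/4.
E[S | R = 3] = (3/4) / (1/4) = 3.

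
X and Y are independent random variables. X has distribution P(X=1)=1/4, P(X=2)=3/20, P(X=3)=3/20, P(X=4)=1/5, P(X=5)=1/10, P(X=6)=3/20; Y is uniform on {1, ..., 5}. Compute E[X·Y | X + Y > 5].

831/61

P(X + Y > 5) = 61/100.
Summing XY·P(x,y) over outcomes with X + Y > 5 gives 831/100.
E[X·Y | X + Y > 5] = (831/100) / (61/100) = 831/61.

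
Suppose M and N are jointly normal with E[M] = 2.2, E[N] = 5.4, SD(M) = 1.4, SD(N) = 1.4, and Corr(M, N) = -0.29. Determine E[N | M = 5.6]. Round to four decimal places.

E[N | M=x] = μ_N + ρ(σ_N/σ_M)(x − μ_M) for jointly normal variables.
E[N | M=5.6] = 5.4 + (-0.29)·(1.4/1.4)·(5.6 − (2.2)) = 5.4 + (-0.29)·(3.4) = 4.4140.

4.4140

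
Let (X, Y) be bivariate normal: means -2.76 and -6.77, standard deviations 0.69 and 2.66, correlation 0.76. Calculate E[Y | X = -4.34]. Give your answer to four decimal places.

For a bivariate normal, E[Y | X=x] = μ_Y + ρ·(σ_Y/σ_X)·(x − μ_X).
E[Y | X=-4.34] = -6.77 + (0.76)·(2.66/0.69)·(-4.34 − (-2.76)) = -6.77 + (2.9299)·(-1.58) = -11.3992.

-11.3992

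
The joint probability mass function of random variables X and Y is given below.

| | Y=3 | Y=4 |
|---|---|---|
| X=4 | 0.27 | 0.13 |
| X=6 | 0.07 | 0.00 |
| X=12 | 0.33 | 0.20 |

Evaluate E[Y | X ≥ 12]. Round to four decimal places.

P(X ≥ 12) = 0.53.
Σ Y·P over the event = 3·(0.33) + 4·(0.20) = 1.79.
E[Y | X ≥ 12] = (1.79) / (0.53) = 3.3774.

3.3774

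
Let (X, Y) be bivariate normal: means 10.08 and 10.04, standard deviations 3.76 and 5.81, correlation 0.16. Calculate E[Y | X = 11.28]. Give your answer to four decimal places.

The regression of Y on X has slope ρ·σ_Y/σ_X and passes through (μ_X, μ_Y).
E[Y | X=11.28] = 10.04 + (0.16)·(5.81/3.76)·(11.28 − (10.08)) = 10.04 + (0.24723)·(1.2) = 10.3367.

10.3367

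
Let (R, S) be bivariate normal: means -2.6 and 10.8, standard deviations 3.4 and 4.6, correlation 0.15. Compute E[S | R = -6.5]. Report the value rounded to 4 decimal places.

10.0085

E[S | R=x] = μ_S + ρ(σ_S/σ_R)(x − μ_R) for jointly normal variables.
E[S | R=-6.5] = 10.8 + (0.15)·(4.6/3.4)·(-6.5 − (-2.6)) = 10.8 + (0.20294)·(-3.9) = 10.0085.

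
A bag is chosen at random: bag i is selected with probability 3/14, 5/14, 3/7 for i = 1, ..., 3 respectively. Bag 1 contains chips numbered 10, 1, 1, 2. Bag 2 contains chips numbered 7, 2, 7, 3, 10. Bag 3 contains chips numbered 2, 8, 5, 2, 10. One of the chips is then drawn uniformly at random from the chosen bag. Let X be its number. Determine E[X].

719/140

E[X | bag 1] = (10+1+1+2)/4 = 7/2.
E[X | bag 2] = (7+2+7+3+10)/5 = 29/5.
E[X | bag 3] = (2+8+5+2+10)/5 = 27/5.
By the law of total expectation,
E[X] = (3/14)·(7/2) + (5/14)·(29/5) + (3/7)·(27/5) = 719/140.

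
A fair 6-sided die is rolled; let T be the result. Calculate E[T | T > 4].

11/2

Given T > 4, T is equally likely to be any of {5, 6}.
E[T | T > 4] = (5 + 6) / 2 = 11/2.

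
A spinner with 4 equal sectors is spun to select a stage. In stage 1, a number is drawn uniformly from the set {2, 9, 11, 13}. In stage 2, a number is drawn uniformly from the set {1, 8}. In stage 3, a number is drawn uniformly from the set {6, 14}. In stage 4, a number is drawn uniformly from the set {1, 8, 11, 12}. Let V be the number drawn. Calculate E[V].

E[V | stage 1] = (2+9+11+13)/4 = 35/4.
E[V | stage 2] = (1+8)/2 = 9/2.
E[V | stage 3] = (6+14)/2 = 10.
E[V | stage 4] = (1+8+11+12)/4 = 8.
By the law of total expectation,
E[V] = (1/4)·(35/4) + (1/4)·(9/2) + (1/4)·(10) + (1/4)·(8) = 125/16.

125/16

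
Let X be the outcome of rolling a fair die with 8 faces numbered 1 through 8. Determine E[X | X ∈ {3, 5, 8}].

16/3

P(X ∈ {3, 5, 8}) = 3/8.
Σ over the event: 3·1/8 + 5·1/8 + 8·1/8 = 2.
E[X | X ∈ {3, 5, 8}] = (2) / (3/8) = 16/3.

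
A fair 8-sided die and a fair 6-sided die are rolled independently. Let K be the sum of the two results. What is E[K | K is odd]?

8

P(K is odd) = 1/2.
Σ over the event: 3·1/24 + 5·1/12 + 7·1/8 + 9·1/8 + 11·1/12 + 13·1/24 = 4.
E[K | K is odd] = (4) / (1/2) = 8.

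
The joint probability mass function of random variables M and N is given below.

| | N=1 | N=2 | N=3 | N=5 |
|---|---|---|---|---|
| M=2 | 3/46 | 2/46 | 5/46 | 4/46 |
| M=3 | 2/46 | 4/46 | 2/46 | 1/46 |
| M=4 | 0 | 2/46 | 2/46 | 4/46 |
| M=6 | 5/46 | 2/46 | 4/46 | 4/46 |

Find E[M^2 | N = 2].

P(N = 2) = 5/23.
Summing M^2·P(M=x,N=y) over the conditioning event gives 74/23.
E[M^2 | N = 2] = (74/23) / (5/23) = 74/5.

74/5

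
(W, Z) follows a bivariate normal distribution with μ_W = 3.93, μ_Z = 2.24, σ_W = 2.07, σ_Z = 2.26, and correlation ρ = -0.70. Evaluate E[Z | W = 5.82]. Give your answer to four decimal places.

0.7956

For a bivariate normal, E[Z | W=x] = μ_Z + ρ·(σ_Z/σ_W)·(x − μ_W).
E[Z | W=5.82] = 2.24 + (-0.70)·(2.26/2.07)·(5.82 − (3.93)) = 2.24 + (-0.76425)·(1.89) = 0.7956.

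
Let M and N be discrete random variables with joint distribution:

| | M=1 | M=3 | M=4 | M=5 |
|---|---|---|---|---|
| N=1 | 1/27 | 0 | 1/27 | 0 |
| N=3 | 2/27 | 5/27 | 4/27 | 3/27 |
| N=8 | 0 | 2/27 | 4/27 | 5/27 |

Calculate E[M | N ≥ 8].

P(N ≥ 8) = 11/27.
Σ M·P over the event = 3·(2/27) + 4·(4/27) + 5·(5/27) = 47/27.
E[M | N ≥ 8] = (47/27) / (11/27) = 47/11.

47/11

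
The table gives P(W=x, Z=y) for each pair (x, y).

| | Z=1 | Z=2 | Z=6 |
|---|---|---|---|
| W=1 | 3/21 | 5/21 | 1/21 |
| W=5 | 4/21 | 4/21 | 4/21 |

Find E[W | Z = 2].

P(Z = 2) = 3/7.
Σ W·P over the event = 1·(5/21) + 5·(4/21) = 25/21.
E[W | Z = 2] = (25/21) / (3/7) = 25/9.

25/9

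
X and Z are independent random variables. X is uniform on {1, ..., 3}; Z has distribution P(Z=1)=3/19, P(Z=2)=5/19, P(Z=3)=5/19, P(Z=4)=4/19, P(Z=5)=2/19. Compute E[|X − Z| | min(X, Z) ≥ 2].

1

P(min(X, Z) ≥ 2) = 32/57.
Summing |X−Z|·P(x,y) over outcomes with min(X, Z) ≥ 2 gives 32/57.
E[|X − Z| | min(X, Z) ≥ 2] = (32/57) / (32/57) = 1.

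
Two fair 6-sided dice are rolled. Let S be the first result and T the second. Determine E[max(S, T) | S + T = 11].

Outcomes with S + T = 11: (5,6), (6,5), each with probability 1/36.
E[max(S, T) | S + T = 11] = (6 + 6) / 2 = 6.

6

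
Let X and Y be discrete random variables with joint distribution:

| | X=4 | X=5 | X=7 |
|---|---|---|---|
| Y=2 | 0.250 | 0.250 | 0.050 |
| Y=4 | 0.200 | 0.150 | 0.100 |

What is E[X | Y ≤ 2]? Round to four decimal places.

P(Y ≤ 2) = 0.550.
Σ X·P over the event = 4·(0.250) + 5·(0.250) + 7·(0.050) = 2.600.
E[X | Y ≤ 2] = (2.600) / (0.550) = 4.7273.

4.7273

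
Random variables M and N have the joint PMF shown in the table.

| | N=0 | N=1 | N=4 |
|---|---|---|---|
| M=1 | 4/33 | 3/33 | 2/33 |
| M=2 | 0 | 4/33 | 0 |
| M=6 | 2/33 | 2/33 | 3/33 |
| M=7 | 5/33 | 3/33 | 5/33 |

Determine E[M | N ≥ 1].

P(N ≥ 1) = 2/3.
Σ M·P over the event = 1·(3/33) + 1·(2/33) + 2·(4/33) + 6·(2/33) + 6·(3/33) + 7·(3/33) + 7·(5/33) = 3.
E[M | N ≥ 1] = (3) / (2/3) = 9/2.

9/2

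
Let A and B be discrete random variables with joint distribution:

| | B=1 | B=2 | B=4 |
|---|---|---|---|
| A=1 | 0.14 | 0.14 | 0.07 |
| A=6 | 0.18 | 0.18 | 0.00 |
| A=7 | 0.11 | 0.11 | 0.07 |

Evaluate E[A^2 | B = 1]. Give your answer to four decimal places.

27.9302

P(B = 1) = 0.43.
Σ A^2·P over the event = 1·(0.14) + 36·(0.18) + 49·(0.11) = 12.01.
E[A^2 | B = 1] = (12.01) / (0.43) = 27.9302.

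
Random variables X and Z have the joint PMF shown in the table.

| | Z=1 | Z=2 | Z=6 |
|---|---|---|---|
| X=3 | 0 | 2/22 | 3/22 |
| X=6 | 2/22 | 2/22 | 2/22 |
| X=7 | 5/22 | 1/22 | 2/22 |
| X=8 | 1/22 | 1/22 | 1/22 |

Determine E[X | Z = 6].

43/8

P(Z = 6) = 4/11.
Σ X·P over the event = 3·(3/22) + 6·(2/22) + 7·(2/22) + 8·(1/22) = 43/22.
E[X | Z = 6] = (43/22) / (4/11) = 43/8.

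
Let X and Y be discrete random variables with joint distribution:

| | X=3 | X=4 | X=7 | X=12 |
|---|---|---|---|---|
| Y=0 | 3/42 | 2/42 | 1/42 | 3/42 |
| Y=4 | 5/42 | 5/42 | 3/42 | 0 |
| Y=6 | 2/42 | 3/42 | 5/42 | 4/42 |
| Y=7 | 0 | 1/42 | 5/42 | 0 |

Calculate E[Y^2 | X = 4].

237/11

P(X = 4) = 11/42.
Σ Y^2·P over the event = 0·(2/42) + 16·(5/42) + 36·(3/42) + 49·(1/42) = 79/14.
E[Y^2 | X = 4] = (79/14) / (11/42) = 237/11.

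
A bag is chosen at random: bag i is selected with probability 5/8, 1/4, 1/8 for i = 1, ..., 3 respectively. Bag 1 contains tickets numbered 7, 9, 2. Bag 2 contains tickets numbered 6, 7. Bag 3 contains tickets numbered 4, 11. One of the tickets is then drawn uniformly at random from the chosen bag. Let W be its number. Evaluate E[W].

E[W | bag 1] = (7+9+2)/3 = 6.
E[W | bag 2] = (6+7)/2 = 13/2.
E[W | bag 3] = (4+11)/2 = 15/2.
E[W] = (5/8)·(6) + (1/4)·(13/2) + (1/8)·(15/2) = 101/16.

101/16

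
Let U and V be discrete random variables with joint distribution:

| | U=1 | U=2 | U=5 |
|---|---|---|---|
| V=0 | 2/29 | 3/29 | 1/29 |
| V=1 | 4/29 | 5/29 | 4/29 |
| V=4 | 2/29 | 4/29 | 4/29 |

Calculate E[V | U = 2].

P(U = 2) = 12/29.
Σ V·P over the event = 0·(3/29) + 1·(5/29) + 4·(4/29) = 21/29.
E[V | U = 2] = (21/29) / (12/29) = 7/4.

7/4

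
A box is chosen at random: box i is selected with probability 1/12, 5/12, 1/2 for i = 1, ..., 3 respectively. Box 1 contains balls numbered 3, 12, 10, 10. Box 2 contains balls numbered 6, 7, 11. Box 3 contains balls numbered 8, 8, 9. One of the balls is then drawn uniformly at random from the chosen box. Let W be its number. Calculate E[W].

E[W | box 1] = (3+12+10+10)/4 = 35/4.
E[W | box 2] = (6+7+11)/3 = 8.
E[W | box 3] = (8+8+9)/3 = 25/3.
By the law of total expectation,
E[W] = (1/12)·(35/4) + (5/12)·(8) + (1/2)·(25/3) = 395/48.

395/48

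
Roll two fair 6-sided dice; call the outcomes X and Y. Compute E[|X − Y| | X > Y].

P(X > Y) = 5/12.
Summing |X−Y|·P(x,y) over outcomes with X > Y gives 35/36.
E[|X − Y| | X > Y] = (35/36) / (5/12) = 7/3.

7/3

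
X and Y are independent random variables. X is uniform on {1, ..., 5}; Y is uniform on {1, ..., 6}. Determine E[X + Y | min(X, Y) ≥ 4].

19/2

P(min(X, Y) ≥ 4) = 1/5.
Summing (X+Y)·P(x,y) over outcomes with min(X, Y) ≥ 4 gives 19/10.
E[X + Y | min(X, Y) ≥ 4] = (19/10) / (1/5) = 19/2.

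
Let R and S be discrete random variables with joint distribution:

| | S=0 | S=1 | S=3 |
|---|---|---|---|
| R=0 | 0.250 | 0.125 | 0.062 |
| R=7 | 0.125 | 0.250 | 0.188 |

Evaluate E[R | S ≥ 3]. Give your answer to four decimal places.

5.2640

P(S ≥ 3) = 0.250.
Summing R·P(R=x,S=y) over the conditioning event gives 1.316.
E[R | S ≥ 3] = (1.316) / (0.250) = 5.2640.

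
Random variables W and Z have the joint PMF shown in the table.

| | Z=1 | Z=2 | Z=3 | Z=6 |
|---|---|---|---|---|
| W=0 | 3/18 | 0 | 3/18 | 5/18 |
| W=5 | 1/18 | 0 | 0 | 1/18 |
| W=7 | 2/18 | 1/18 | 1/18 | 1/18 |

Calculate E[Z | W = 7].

P(W = 7) = 5/18.
Σ Z·P over the event = 1·(2/18) + 2·(1/18) + 3·(1/18) + 6·(1/18) = 13/18.
E[Z | W = 7] = (13/18) / (5/18) = 13/5.

13/5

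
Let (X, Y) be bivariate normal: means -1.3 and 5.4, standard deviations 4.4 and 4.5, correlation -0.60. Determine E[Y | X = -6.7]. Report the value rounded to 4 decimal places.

8.7136

The regression of Y on X has slope ρ·σ_Y/σ_X and passes through (μ_X, μ_Y).
E[Y | X=-6.7] = 5.4 + (-0.60)·(4.5/4.4)·(-6.7 − (-1.3)) = 5.4 + (-0.613636)·(-5.4) = 8.7136.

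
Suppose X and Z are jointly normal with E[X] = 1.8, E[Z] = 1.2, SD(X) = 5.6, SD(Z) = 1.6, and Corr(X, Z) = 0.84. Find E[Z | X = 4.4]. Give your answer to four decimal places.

E[Z | X=x] = μ_Z + ρ(σ_Z/σ_X)(x − μ_X) for jointly normal variables.
E[Z | X=4.4] = 1.2 + (0.84)·(1.6/5.6)·(4.4 − (1.8)) = 1.2 + (0.24)·(2.6) = 1.8240.

1.8240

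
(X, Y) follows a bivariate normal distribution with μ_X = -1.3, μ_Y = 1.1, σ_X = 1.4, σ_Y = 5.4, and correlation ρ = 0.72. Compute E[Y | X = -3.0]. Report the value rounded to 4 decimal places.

-3.6211

E[Y | X=x] = μ_Y + ρ(σ_Y/σ_X)(x − μ_X) for jointly normal variables.
E[Y | X=-3.0] = 1.1 + (0.72)·(5.4/1.4)·(-3.0 − (-1.3)) = 1.1 + (2.7771)·(-1.7) = -3.6211.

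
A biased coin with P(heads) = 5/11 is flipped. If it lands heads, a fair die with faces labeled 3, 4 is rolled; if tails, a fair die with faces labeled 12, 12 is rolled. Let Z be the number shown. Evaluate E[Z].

E[Z | heads] = (3+4)/2 = 7/2.
E[Z | tails] = (12+12)/2 = 12.
By the law of total expectation,
E[Z] = (5/11)·(7/2) + (6/11)·(12) = 179/22.

179/22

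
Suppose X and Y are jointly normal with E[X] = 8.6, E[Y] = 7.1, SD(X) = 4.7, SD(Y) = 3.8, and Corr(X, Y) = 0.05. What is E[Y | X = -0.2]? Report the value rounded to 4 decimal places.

6.7443

The regression of Y on X has slope ρ·σ_Y/σ_X and passes through (μ_X, μ_Y).
E[Y | X=-0.2] = 7.1 + (0.05)·(3.8/4.7)·(-0.2 − (8.6)) = 7.1 + (0.040426)·(-8.8) = 6.7443.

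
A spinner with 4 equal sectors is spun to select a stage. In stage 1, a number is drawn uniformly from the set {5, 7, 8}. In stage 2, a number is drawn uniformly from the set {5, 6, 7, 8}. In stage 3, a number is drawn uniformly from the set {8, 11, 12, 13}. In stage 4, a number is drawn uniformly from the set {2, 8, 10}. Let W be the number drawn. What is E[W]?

185/24

E[W | stage 1] = (5+7+8)/3 = 20/3.
E[W | stage 2] = (5+6+7+8)/4 = 13/2.
E[W | stage 3] = (8+11+12+13)/4 = 11.
E[W | stage 4] = (2+8+10)/3 = 20/3.
E[W] = (1/4)·(20/3) + (1/4)·(13/2) + (1/4)·(11) + (1/4)·(20/3) = 185/24.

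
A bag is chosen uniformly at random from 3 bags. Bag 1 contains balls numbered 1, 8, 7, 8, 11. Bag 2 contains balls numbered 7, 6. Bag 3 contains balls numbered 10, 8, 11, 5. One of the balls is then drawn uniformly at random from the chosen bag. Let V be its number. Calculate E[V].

E[V | bag 1] = (1+8+7+8+11)/5 = 7.
E[V | bag 2] = (7+6)/2 = 13/2.
E[V | bag 3] = (10+8+11+5)/4 = 17/2.
By the law of total expectation,
E[V] = (1/3)·(7) + (1/3)·(13/2) + (1/3)·(17/2) = 22/3.

22/3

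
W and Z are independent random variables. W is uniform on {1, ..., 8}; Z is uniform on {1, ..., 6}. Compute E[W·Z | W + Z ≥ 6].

P(W + Z ≥ 6) = 19/24.
Summing WZ·P(x,y) over outcomes with W + Z ≥ 6 gives 721/48.
E[W·Z | W + Z ≥ 6] = (721/48) / (19/24) = 721/38.

721/38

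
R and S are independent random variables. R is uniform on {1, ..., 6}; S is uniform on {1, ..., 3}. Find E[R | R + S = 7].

5

Outcomes with R + S = 7: (4,3), (5,2), (6,1), each with probability 1/18.
E[R | R + S = 7] = (4 + 5 + 6) / 3 = 5.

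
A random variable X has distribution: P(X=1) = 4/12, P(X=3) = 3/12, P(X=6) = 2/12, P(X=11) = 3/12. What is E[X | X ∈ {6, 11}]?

P(X ∈ {6, 11}) = 5/12.
Σ over the event: 6·1/6 + 11·1/4 = 15/4.
E[X | X ∈ {6, 11}] = (15/4) / (5/12) = 9.

9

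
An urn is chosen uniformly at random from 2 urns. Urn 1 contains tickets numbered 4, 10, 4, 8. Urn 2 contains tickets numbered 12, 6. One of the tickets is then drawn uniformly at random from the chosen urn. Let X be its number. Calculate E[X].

E[X | urn 1] = (4+10+4+8)/4 = 13/2.
E[X | urn 2] = (12+6)/2 = 9.
E[X] = (1/2)·(13/2) + (1/2)·(9) = 31/4.

31/4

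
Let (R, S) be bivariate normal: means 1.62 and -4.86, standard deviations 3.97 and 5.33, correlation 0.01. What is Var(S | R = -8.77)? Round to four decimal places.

For a bivariate normal, Var(S | R=x) = σ_S²(1 − ρ²).
Var(S | R=-8.77) = (5.33)²·(1 − (0.01)²) = 28.4089·0.9999 = 28.4061.

28.4061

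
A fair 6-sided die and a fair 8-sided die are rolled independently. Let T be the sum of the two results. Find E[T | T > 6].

314/33

P(T > 6) = 11/16.
Σ over the event: 7·1/8 + 8·1/8 + 9·1/8 + 10·5/48 + 11·1/12 + 12·1/16 + 13·1/24 + 14·1/48 = 157/24.
E[T | T > 6] = (157/24) / (11/16) = 314/33.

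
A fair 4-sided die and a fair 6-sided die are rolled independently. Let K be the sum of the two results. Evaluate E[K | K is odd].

6

P(K is odd) = 1/2.
Σ over the event: 3·1/12 + 5·1/6 + 7·1/6 + 9·1/12 = 3.
E[K | K is odd] = (3) / (1/2) = 6.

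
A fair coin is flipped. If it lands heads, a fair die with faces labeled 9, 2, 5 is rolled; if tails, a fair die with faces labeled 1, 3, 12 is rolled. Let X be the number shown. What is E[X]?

E[X | heads] = (9+2+5)/3 = 16/3.
E[X | tails] = (1+3+12)/3 = 16/3.
By the law of total expectation,
E[X] = (1/2)·(16/3) + (1/2)·(16/3) = 16/3.

16/3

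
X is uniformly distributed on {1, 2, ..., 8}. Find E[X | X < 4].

Given X < 4, X is equally likely to be any of {1, 2, 3}.
E[X | X < 4] = (1 + 2 + 3) / 3 = 2.

2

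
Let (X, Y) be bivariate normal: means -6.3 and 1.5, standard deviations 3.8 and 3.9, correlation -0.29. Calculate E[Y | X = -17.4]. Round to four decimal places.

E[Y | X=x] = μ_Y + ρ(σ_Y/σ_X)(x − μ_X) for jointly normal variables.
E[Y | X=-17.4] = 1.5 + (-0.29)·(3.9/3.8)·(-17.4 − (-6.3)) = 1.5 + (-0.29763)·(-11.1) = 4.8037.

4.8037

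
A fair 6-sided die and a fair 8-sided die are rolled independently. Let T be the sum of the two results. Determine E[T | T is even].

8

P(T is even) = 1/2.
Σ over the event: 2·1/48 + 4·1/16 + 6·5/48 + 8·1/8 + 10·5/48 + 12·1/16 + 14·1/48 = 4.
E[T | T is even] = (4) / (1/2) = 8.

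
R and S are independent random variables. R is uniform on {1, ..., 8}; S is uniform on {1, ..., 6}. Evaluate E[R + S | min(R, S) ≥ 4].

P(min(R, S) ≥ 4) = 5/16.
Summing (R+S)·P(x,y) over outcomes with min(R, S) ≥ 4 gives 55/16.
E[R + S | min(R, S) ≥ 4] = (55/16) / (5/16) = 11.

11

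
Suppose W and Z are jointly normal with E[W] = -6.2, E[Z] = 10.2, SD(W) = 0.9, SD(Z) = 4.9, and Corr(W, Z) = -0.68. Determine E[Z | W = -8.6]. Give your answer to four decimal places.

E[Z | W=x] = μ_Z + ρ(σ_Z/σ_W)(x − μ_W) for jointly normal variables.
E[Z | W=-8.6] = 10.2 + (-0.68)·(4.9/0.9)·(-8.6 − (-6.2)) = 10.2 + (-3.7022)·(-2.4) = 19.0853.

19.0853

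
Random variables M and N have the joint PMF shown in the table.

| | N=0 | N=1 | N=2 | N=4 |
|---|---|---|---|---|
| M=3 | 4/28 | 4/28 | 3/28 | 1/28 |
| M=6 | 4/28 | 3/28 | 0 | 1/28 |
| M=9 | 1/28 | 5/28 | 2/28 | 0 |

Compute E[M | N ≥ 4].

P(N ≥ 4) = 1/14.
Σ M·P over the event = 3·(1/28) + 6·(1/28) = 9/28.
E[M | N ≥ 4] = (9/28) / (1/14) = 9/2.

9/2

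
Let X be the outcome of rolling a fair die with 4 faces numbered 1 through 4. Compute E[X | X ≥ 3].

7/2

Given X ≥ 3, X is equally likely to be any of {3, 4}.
E[X | X ≥ 3] = (3 + 4) / 2 = 7/2.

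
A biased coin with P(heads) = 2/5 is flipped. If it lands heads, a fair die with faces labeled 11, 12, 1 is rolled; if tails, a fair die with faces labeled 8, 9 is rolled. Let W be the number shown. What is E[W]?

83/10

E[W | heads] = (11+12+1)/3 = 8.
E[W | tails] = (8+9)/2 = 17/2.
By the law of total expectation,
E[W] = (2/5)·(8) + (3/5)·(17/2) = 83/10.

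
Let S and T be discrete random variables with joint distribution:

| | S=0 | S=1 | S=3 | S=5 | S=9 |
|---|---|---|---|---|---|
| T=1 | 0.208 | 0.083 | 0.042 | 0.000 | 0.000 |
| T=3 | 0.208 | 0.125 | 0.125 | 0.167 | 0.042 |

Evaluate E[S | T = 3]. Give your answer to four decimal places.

P(T = 3) = 0.667.
Σ S·P over the event = 0·(0.208) + 1·(0.125) + 3·(0.125) + 5·(0.167) + 9·(0.042) = 1.713.
E[S | T = 3] = (1.713) / (0.667) = 2.5682.

2.5682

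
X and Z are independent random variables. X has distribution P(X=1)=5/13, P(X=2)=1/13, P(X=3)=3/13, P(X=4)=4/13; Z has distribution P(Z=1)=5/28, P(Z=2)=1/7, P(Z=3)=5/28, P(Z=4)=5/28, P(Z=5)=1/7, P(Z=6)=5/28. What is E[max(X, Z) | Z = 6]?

P(Z = 6) = 5/28.
Summing max(X,Z)·P(x,y) over outcomes with Z = 6 gives 15/14.
E[max(X, Z) | Z = 6] = (15/14) / (5/28) = 6.

6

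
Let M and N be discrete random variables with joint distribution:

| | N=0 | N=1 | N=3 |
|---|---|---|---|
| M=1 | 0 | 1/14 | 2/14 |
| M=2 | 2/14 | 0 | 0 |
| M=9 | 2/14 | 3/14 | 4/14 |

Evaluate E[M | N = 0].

11/2

P(N = 0) = 2/7.
Summing M·P(M=x,N=y) over the conditioning event gives 11/7.
E[M | N = 0] = (11/7) / (2/7) = 11/2.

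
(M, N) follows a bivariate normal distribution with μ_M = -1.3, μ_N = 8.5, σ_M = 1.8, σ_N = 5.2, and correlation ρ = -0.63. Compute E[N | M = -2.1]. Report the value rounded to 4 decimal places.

The regression of N on M has slope ρ·σ_N/σ_M and passes through (μ_M, μ_N).
E[N | M=-2.1] = 8.5 + (-0.63)·(5.2/1.8)·(-2.1 − (-1.3)) = 8.5 + (-1.82)·(-0.8) = 9.9560.

9.9560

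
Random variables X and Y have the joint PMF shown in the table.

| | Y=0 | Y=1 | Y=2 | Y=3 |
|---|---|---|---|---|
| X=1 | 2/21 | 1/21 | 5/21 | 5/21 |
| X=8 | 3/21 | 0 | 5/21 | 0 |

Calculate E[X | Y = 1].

1

P(Y = 1) = 1/21.
Summing X·P(X=x,Y=y) over the conditioning event gives 1/21.
E[X | Y = 1] = (1/21) / (1/21) = 1.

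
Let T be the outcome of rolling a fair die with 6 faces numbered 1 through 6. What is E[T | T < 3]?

Given T < 3, T is equally likely to be any of {1, 2}.
E[T | T < 3] = (1 + 2) / 2 = 3/2.

3/2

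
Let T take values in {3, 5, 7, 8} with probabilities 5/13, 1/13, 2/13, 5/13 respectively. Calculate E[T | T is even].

P(T is even) = 5/13.
Σ over the event: 8·5/13 = 40/13.
E[T | T is even] = (40/13) / (5/13) = 8.

8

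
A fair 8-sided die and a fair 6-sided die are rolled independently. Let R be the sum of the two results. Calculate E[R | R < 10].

214/33

P(R < 10) = 11/16.
Σ over the event: 2·1/48 + 3·1/24 + 4·1/16 + 5·1/12 + 6·5/48 + 7·1/8 + 8·1/8 + 9·1/8 = 107/24.
E[R | R < 10] = (107/24) / (11/16) = 214/33.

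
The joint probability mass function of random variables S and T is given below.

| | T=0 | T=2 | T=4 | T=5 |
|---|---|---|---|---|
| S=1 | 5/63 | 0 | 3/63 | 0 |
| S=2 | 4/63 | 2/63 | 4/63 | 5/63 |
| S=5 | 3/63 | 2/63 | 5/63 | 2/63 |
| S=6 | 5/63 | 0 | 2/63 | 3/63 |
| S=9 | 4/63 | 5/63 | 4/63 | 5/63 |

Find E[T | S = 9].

P(S = 9) = 2/7.
Σ T·P over the event = 0·(4/63) + 2·(5/63) + 4·(4/63) + 5·(5/63) = 17/21.
E[T | S = 9] = (17/21) / (2/7) = 17/6.

17/6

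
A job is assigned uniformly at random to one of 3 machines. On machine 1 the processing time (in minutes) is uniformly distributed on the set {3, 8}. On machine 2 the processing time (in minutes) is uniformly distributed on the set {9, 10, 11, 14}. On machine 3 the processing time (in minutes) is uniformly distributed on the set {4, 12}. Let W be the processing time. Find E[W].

49/6

E[W | machine 1] = (3+8)/2 = 11/2.
E[W | machine 2] = (9+10+11+14)/4 = 11.
E[W | machine 3] = (4+12)/2 = 8.
By the law of total expectation,
E[W] = (1/3)·(11/2) + (1/3)·(11) + (1/3)·(8) = 49/6.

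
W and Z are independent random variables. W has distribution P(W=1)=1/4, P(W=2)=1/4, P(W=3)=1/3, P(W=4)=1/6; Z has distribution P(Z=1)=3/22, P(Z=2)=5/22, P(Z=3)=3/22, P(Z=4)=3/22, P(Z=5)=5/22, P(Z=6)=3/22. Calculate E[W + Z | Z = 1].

P(Z = 1) = 3/22.
Summing (W+Z)·P(x,y) over outcomes with Z = 1 gives 41/88.
E[W + Z | Z = 1] = (41/88) / (3/22) = 41/12.

41/12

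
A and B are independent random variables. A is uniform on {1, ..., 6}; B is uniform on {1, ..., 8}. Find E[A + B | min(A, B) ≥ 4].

P(min(A, B) ≥ 4) = 5/16.
Summing (A+B)·P(x,y) over outcomes with min(A, B) ≥ 4 gives 55/16.
E[A + B | min(A, B) ≥ 4] = (55/16) / (5/16) = 11.

11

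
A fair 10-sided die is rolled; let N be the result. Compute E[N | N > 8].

Given N > 8, N is equally likely to be any of {9, 10}.
E[N | N > 8] = (9 + 10) / 2 = 19/2.

19/2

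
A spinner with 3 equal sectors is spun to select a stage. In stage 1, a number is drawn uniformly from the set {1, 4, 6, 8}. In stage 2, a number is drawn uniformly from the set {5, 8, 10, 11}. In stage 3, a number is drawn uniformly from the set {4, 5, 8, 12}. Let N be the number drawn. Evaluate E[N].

41/6

E[N | stage 1] = (1+4+6+8)/4 = 19/4.
E[N | stage 2] = (5+8+10+11)/4 = 17/2.
E[N | stage 3] = (4+5+8+12)/4 = 29/4.
E[N] = (1/3)·(19/4) + (1/3)·(17/2) + (1/3)·(29/4) = 41/6.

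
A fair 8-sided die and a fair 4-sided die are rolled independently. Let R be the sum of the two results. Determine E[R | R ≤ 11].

212/31

P(R ≤ 11) = 31/32.
E[R | R ≤ 11] = (53/8) / (31/32) = 212/31.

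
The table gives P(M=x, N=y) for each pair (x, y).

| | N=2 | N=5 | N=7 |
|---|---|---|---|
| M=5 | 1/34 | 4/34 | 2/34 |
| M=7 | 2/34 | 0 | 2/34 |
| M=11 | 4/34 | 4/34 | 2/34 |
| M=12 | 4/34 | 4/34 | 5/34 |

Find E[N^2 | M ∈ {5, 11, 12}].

259/10

P(M ∈ {5, 11, 12}) = 15/17.
Summing N^2·P(M=x,N=y) over the conditioning event gives 777/34.
E[N^2 | M ∈ {5, 11, 12}] = (777/34) / (15/17) = 259/10.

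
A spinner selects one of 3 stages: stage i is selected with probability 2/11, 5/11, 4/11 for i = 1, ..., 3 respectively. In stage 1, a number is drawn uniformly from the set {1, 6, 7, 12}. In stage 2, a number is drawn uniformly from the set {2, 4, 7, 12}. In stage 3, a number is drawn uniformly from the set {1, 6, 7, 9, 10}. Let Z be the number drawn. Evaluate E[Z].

1413/220

E[Z | stage 1] = (1+6+7+12)/4 = 13/2.
E[Z | stage 2] = (2+4+7+12)/4 = 25/4.
E[Z | stage 3] = (1+6+7+9+10)/5 = 33/5.
By the law of total expectation,
E[Z] = (2/11)·(13/2) + (5/11)·(25/4) + (4/11)·(33/5) = 1413/220.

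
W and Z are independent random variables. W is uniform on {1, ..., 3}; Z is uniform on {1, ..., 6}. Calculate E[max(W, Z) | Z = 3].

3

Outcomes with Z = 3: (1,3), (2,3), (3,3), each with probability 1/18.
E[max(W, Z) | Z = 3] = (3 + 3 + 3) / 3 = 3.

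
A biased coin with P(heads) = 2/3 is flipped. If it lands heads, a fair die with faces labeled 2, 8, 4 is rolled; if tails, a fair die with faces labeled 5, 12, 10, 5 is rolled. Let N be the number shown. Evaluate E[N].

52/9

E[N | heads] = (2+8+4)/3 = 14/3.
E[N | tails] = (5+12+10+5)/4 = 8.
By the law of total expectation,
E[N] = (2/3)·(14/3) + (1/3)·(8) = 52/9.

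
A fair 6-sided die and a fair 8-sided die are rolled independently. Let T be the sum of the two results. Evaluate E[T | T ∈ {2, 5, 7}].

64/11

P(T ∈ {2, 5, 7}) = 11/48.
Σ over the event: 2·1/48 + 5·1/12 + 7·1/8 = 4/3.
E[T | T ∈ {2, 5, 7}] = (4/3) / (11/48) = 64/11.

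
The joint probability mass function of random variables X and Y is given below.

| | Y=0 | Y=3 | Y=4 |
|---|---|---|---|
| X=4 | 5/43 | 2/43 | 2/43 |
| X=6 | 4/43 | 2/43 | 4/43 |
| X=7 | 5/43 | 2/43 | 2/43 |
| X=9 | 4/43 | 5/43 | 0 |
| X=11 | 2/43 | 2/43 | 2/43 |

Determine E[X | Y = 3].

P(Y = 3) = 13/43.
Summing X·P(X=x,Y=y) over the conditioning event gives 101/43.
E[X | Y = 3] = (101/43) / (13/43) = 101/13.

101/13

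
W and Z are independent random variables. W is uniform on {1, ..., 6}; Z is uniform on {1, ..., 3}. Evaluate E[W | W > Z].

53/12

P(W > Z) = 2/3.
Summing W·P(x,y) over outcomes with W > Z gives 53/18.
E[W | W > Z] = (53/18) / (2/3) = 53/12.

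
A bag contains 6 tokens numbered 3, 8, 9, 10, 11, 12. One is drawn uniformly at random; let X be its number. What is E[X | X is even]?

10

P(X is even) = 1/2.
Σ over the event: 8·1/6 + 10·1/6 + 12·1/6 = 5.
E[X | X is even] = (5) / (1/2) = 10.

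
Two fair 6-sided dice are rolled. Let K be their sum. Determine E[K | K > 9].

P(K > 9) = 1/6.
Σ over the event: 10·1/12 + 11·1/18 + 12·1/36 = 16/9.
E[K | K > 9] = (16/9) / (1/6) = 32/3.

32/3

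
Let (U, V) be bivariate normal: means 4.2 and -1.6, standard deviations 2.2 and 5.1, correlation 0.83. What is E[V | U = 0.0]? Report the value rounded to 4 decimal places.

-9.6812

The regression of V on U has slope ρ·σ_V/σ_U and passes through (μ_U, μ_V).
E[V | U=0.0] = -1.6 + (0.83)·(5.1/2.2)·(0.0 − (4.2)) = -1.6 + (1.9241)·(-4.2) = -9.6812.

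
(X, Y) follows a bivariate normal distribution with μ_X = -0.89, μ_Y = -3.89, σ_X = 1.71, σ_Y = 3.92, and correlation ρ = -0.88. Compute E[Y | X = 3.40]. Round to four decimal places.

For a bivariate normal, E[Y | X=x] = μ_Y + ρ·(σ_Y/σ_X)·(x − μ_X).
E[Y | X=3.40] = -3.89 + (-0.88)·(3.92/1.71)·(3.40 − (-0.89)) = -3.89 + (-2.01731)·(4.29) = -12.5443.

-12.5443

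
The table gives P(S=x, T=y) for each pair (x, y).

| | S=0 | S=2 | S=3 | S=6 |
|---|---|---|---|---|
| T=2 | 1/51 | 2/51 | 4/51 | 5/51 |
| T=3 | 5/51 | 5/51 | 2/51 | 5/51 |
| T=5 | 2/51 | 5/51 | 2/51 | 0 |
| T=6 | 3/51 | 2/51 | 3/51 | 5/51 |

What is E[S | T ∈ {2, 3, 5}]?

54/19

P(T ∈ {2, 3, 5}) = 38/51.
Summing S·P(S=x,T=y) over the conditioning event gives 36/17.
E[S | T ∈ {2, 3, 5}] = (36/17) / (38/51) = 54/19.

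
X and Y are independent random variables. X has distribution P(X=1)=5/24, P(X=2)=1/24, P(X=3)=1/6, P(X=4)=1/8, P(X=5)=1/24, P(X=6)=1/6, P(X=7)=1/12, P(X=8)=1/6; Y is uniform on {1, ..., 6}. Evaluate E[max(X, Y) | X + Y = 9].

P(X + Y = 9) = 1/8.
Summing max(X,Y)·P(x,y) over outcomes with X + Y = 9 gives 19/24.
E[max(X, Y) | X + Y = 9] = (19/24) / (1/8) = 19/3.

19/3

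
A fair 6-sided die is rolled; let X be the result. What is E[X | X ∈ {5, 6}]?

11/2

P(X ∈ {5, 6}) = 1/3.
Σ over the event: 5·1/6 + 6·1/6 = 11/6.
E[X | X ∈ {5, 6}] = (11/6) / (1/3) = 11/2.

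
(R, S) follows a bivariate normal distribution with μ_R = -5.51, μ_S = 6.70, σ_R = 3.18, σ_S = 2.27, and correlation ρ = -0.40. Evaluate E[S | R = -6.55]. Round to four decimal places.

6.9970

The regression of S on R has slope ρ·σ_S/σ_R and passes through (μ_R, μ_S).
E[S | R=-6.55] = 6.70 + (-0.40)·(2.27/3.18)·(-6.55 − (-5.51)) = 6.70 + (-0.28553)·(-1.04) = 6.9970.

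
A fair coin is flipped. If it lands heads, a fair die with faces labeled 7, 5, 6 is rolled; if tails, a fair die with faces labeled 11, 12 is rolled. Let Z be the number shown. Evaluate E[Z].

35/4

E[Z | heads] = (7+5+6)/3 = 6.
E[Z | tails] = (11+12)/2 = 23/2.
E[Z] = (1/2)·(6) + (1/2)·(23/2) = 35/4.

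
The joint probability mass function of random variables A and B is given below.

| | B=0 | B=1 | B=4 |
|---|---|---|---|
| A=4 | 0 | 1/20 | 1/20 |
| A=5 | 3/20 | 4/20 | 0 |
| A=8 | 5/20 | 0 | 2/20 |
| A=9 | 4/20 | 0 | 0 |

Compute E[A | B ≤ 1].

P(B ≤ 1) = 17/20.
Σ A·P over the event = 4·(1/20) + 5·(3/20) + 5·(4/20) + 8·(5/20) + 9·(4/20) = 23/4.
E[A | B ≤ 1] = (23/4) / (17/20) = 115/17.

115/17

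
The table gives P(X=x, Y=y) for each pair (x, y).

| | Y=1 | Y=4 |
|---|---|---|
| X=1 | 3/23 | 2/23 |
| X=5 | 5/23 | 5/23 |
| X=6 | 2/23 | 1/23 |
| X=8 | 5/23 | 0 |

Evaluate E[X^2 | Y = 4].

P(Y = 4) = 8/23.
Σ X^2·P over the event = 1·(2/23) + 25·(5/23) + 36·(1/23) = 163/23.
E[X^2 | Y = 4] = (163/23) / (8/23) = 163/8.

163/8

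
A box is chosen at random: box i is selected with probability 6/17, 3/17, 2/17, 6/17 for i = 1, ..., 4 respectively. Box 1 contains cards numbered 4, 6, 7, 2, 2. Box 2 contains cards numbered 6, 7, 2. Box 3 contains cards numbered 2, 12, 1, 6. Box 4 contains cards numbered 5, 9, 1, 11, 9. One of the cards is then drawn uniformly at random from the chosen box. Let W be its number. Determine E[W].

927/170

E[W | box 1] = (4+6+7+2+2)/5 = 21/5.
E[W | box 2] = (6+7+2)/3 = 5.
E[W | box 3] = (2+12+1+6)/4 = 21/4.
E[W | box 4] = (5+9+1+11+9)/5 = 7.
By the law of total expectation,
E[W] = (6/17)·(21/5) + (3/17)·(5) + (2/17)·(21/4) + (6/17)·(7) = 927/170.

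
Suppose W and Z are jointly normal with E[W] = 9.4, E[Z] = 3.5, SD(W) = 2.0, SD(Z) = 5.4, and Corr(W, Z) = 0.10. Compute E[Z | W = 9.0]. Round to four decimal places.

The regression of Z on W has slope ρ·σ_Z/σ_W and passes through (μ_W, μ_Z).
E[Z | W=9.0] = 3.5 + (0.10)·(5.4/2.0)·(9.0 − (9.4)) = 3.5 + (0.27)·(-0.4) = 3.3920.

3.3920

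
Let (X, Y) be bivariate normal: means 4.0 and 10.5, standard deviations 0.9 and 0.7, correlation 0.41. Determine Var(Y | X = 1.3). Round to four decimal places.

For a bivariate normal, Var(Y | X=x) = σ_Y²(1 − ρ²).
Var(Y | X=1.3) = (0.7)²·(1 − (0.41)²) = 0.49·0.8319 = 0.4076.

0.4076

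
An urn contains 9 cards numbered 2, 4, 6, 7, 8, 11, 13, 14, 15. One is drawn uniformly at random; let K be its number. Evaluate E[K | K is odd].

23/2

P(K is odd) = 4/9.
Σ over the event: 7·1/9 + 11·1/9 + 13·1/9 + 15·1/9 = 46/9.
E[K | K is odd] = (46/9) / (4/9) = 23/2.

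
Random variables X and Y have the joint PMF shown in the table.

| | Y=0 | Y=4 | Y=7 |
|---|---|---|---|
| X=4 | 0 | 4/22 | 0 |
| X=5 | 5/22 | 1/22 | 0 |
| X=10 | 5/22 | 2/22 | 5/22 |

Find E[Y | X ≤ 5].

P(X ≤ 5) = 5/11.
Σ Y·P over the event = 4·(4/22) + 0·(5/22) + 4·(1/22) = 10/11.
E[Y | X ≤ 5] = (10/11) / (5/11) = 2.

2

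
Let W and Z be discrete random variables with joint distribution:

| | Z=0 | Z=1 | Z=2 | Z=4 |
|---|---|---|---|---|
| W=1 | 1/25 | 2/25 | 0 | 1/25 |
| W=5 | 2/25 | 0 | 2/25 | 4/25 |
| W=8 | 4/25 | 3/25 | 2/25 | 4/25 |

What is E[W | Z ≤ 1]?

P(Z ≤ 1) = 12/25.
Summing W·P(W=x,Z=y) over the conditioning event gives 69/25.
E[W | Z ≤ 1] = (69/25) / (12/25) = 23/4.

23/4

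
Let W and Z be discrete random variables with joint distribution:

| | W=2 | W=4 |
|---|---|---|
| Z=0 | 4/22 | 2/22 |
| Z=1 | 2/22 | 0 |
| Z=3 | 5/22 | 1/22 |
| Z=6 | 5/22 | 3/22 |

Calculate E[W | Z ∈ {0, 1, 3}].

17/7

P(Z ∈ {0, 1, 3}) = 7/11.
Σ W·P over the event = 2·(4/22) + 2·(2/22) + 2·(5/22) + 4·(2/22) + 4·(1/22) = 17/11.
E[W | Z ∈ {0, 1, 3}] = (17/11) / (7/11) = 17/7.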